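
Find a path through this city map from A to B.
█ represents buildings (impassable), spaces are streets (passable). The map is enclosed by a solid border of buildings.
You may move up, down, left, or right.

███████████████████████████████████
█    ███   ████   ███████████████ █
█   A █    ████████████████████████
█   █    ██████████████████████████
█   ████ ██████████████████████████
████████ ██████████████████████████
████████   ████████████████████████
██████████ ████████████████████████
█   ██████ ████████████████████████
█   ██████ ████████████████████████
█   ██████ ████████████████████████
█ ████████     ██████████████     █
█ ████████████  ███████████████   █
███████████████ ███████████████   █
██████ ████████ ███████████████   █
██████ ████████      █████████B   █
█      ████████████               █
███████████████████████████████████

Finding the shortest path from A to B:
Movement: cardinal only
Path length: 41 steps
Directions: right → down → right → right → right → down → down → down → right → right → down → down → down → down → down → right → right → right → right → down → right → down → down → down → right → right → right → right → down → right → right → right → right → right → right → right → right → right → right → right → up

Solution:

███████████████████████████████████
█    ███   ████   ███████████████ █
█   A↓█    ████████████████████████
█   █↳→→↓██████████████████████████
█   ████↓██████████████████████████
████████↓██████████████████████████
████████↳→↓████████████████████████
██████████↓████████████████████████
█   ██████↓████████████████████████
█   ██████↓████████████████████████
█   ██████↓████████████████████████
█ ████████↳→→→↓██████████████     █
█ ████████████↳↓███████████████   █
███████████████↓███████████████   █
██████ ████████↓███████████████   █
██████ ████████↳→→→↓ █████████B   █
█      ████████████↳→→→→→→→→→→↑   █
███████████████████████████████████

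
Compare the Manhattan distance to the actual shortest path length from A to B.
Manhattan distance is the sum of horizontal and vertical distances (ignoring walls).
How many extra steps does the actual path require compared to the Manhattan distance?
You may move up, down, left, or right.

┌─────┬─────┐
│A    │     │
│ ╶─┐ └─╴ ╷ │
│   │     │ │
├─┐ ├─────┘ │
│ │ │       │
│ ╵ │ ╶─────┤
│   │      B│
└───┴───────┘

Manhattan distance: |3 - 0| + |5 - 0| = 8
Actual path length: 16
Extra steps: 16 - 8 = 8

Solution:

┌─────┬─────┐
│A → ↓│  ↱ ↓│
│ ╶─┐ └─╴ ╷ │
│   │↳ → ↑│↓│
├─┐ ├─────┘ │
│ │ │↓ ← ← ↲│
│ ╵ │ ╶─────┤
│   │↳ → → B│
└───┴───────┘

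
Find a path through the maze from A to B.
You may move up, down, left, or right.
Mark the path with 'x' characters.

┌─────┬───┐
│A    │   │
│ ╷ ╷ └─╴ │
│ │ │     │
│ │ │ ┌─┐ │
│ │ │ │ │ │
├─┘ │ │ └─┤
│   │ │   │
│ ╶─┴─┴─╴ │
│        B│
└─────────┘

Finding the shortest path through the maze:
Path length: 10 steps
Directions: right → down → down → down → left → down → right → right → right → right

Solution:

┌─────┬───┐
│A x  │   │
│ ╷ ╷ └─╴ │
│ │x│     │
│ │ │ ┌─┐ │
│ │x│ │ │ │
├─┘ │ │ └─┤
│x x│ │   │
│ ╶─┴─┴─╴ │
│x x x x B│
└─────────┘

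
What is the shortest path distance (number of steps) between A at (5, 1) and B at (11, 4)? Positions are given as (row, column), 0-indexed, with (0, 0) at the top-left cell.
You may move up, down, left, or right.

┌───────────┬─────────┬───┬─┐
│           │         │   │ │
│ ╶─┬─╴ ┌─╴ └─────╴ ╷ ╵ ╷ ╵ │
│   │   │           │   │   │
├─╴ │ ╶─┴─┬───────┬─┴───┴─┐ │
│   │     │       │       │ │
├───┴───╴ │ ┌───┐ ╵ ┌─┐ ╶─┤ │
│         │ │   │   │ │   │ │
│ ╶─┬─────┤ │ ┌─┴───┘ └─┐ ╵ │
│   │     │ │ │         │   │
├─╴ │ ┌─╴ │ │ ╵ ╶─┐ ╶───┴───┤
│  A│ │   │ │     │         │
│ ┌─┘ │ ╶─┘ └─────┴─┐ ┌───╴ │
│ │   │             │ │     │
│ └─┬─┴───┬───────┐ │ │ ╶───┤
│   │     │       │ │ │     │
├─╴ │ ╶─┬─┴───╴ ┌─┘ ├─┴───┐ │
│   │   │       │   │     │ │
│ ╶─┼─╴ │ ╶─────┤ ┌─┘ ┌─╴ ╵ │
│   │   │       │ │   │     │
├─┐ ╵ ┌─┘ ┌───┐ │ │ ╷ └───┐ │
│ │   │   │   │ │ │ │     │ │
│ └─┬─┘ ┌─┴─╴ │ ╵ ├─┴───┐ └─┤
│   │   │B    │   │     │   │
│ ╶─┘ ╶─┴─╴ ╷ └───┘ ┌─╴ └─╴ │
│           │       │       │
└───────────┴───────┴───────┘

Finding path from (5, 1) to (11, 4):
Path: (5,1) → (4,1) → (4,0) → (3,0) → (3,1) → (3,2) → (3,3) → (3,4) → (2,4) → (2,3) → (2,2) → (1,2) → (1,3) → (0,3) → (0,4) → (0,5) → (1,5) → (1,6) → (1,7) → (1,8) → (1,9) → (0,9) → (0,10) → (1,10) → (1,11) → (0,11) → (0,12) → (1,12) → (1,13) → (2,13) → (3,13) → (4,13) → (4,12) → (3,12) → (3,11) → (2,11) → (2,10) → (2,9) → (3,9) → (3,8) → (2,8) → (2,7) → (2,6) → (2,5) → (3,5) → (4,5) → (5,5) → (6,5) → (6,6) → (6,7) → (6,8) → (6,9) → (7,9) → (8,9) → (8,8) → (9,8) → (10,8) → (11,8) → (11,7) → (10,7) → (9,7) → (9,6) → (9,5) → (9,4) → (10,4) → (10,3) → (11,3) → (11,2) → (12,2) → (12,3) → (12,4) → (12,5) → (11,5) → (11,4)
Distance: 73 steps

Solution:

┌───────────┬─────────┬───┬─┐
│      ↱ → ↓│      ↱ ↓│↱ ↓│ │
│ ╶─┬─╴ ┌─╴ └─────╴ ╷ ╵ ╷ ╵ │
│   │↱ ↑│  ↳ → → → ↑│↳ ↑│↳ ↓│
├─╴ │ ╶─┴─┬───────┬─┴───┴─┐ │
│   │↑ ← ↰│↓ ← ← ↰│↓ ← ↰  │↓│
├───┴───╴ │ ┌───┐ ╵ ┌─┐ ╶─┤ │
│↱ → → → ↑│↓│   │↑ ↲│ │↑ ↰│↓│
│ ╶─┬─────┤ │ ┌─┴───┘ └─┐ ╵ │
│↑ ↰│     │↓│ │         │↑ ↲│
├─╴ │ ┌─╴ │ │ ╵ ╶─┐ ╶───┴───┤
│  A│ │   │↓│     │         │
│ ┌─┘ │ ╶─┘ └─────┴─┐ ┌───╴ │
│ │   │    ↳ → → → ↓│ │     │
│ └─┬─┴───┬───────┐ │ │ ╶───┤
│   │     │       │↓│ │     │
├─╴ │ ╶─┬─┴───╴ ┌─┘ ├─┴───┐ │
│   │   │       │↓ ↲│     │ │
│ ╶─┼─╴ │ ╶─────┤ ┌─┘ ┌─╴ ╵ │
│   │   │↓ ← ← ↰│↓│   │     │
├─┐ ╵ ┌─┘ ┌───┐ │ │ ╷ └───┐ │
│ │   │↓ ↲│   │↑│↓│ │     │ │
│ └─┬─┘ ┌─┴─╴ │ ╵ ├─┴───┐ └─┤
│   │↓ ↲│B ↰  │↑ ↲│     │   │
│ ╶─┘ ╶─┴─╴ ╷ └───┘ ┌─╴ └─╴ │
│    ↳ → → ↑│       │       │
└───────────┴───────┴───────┘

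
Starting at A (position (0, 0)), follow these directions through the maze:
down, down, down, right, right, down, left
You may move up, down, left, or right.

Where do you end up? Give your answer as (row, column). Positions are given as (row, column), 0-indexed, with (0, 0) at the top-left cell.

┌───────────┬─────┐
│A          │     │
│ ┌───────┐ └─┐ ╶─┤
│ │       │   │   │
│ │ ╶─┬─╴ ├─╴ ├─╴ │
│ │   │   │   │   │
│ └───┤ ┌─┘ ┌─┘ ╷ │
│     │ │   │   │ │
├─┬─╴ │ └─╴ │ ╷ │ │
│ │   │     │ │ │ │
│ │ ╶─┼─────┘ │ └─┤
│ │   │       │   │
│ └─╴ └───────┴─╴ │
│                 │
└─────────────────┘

Following directions step by step:
Start: (0, 0)
  down: (0, 0) → (1, 0)
  down: (1, 0) → (2, 0)
  down: (2, 0) → (3, 0)
  right: (3, 0) → (3, 1)
  right: (3, 1) → (3, 2)
  down: (3, 2) → (4, 2)
  left: (4, 2) → (4, 1)
Final position: (4, 1)

Path taken:

┌───────────┬─────┐
│A          │     │
│ ┌───────┐ └─┐ ╶─┤
│↓│       │   │   │
│ │ ╶─┬─╴ ├─╴ ├─╴ │
│↓│   │   │   │   │
│ └───┤ ┌─┘ ┌─┘ ╷ │
│↳ → ↓│ │   │   │ │
├─┬─╴ │ └─╴ │ ╷ │ │
│ │B ↲│     │ │ │ │
│ │ ╶─┼─────┘ │ └─┤
│ │   │       │   │
│ └─╴ └───────┴─╴ │
│                 │
└─────────────────┘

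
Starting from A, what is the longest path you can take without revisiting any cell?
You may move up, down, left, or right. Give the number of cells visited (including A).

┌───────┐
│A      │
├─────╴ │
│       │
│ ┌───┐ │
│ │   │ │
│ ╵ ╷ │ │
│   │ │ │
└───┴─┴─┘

Finding longest simple path using DFS:
Start: (0, 0)
Longest path visits 14 cells
Path: A → right → right → right → down → left → left → left → down → down → right → up → right → down

Solution:

┌───────┐
│A → → ↓│
├─────╴ │
│↓ ← ← ↲│
│ ┌───┐ │
│↓│↱ ↓│ │
│ ╵ ╷ │ │
│↳ ↑│B│ │
└───┴─┴─┘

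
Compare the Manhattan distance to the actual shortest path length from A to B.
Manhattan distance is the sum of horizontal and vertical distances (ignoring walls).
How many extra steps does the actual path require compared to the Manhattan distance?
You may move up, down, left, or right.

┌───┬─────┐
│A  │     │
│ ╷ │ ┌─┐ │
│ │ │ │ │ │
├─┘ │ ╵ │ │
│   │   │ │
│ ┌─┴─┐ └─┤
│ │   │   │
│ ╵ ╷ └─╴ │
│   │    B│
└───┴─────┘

Manhattan distance: |4 - 0| + |4 - 0| = 8
Actual path length: 12
Extra steps: 12 - 8 = 4

Solution:

┌───┬─────┐
│A ↓│     │
│ ╷ │ ┌─┐ │
│ │↓│ │ │ │
├─┘ │ ╵ │ │
│↓ ↲│   │ │
│ ┌─┴─┐ └─┤
│↓│↱ ↓│   │
│ ╵ ╷ └─╴ │
│↳ ↑│↳ → B│
└───┴─────┘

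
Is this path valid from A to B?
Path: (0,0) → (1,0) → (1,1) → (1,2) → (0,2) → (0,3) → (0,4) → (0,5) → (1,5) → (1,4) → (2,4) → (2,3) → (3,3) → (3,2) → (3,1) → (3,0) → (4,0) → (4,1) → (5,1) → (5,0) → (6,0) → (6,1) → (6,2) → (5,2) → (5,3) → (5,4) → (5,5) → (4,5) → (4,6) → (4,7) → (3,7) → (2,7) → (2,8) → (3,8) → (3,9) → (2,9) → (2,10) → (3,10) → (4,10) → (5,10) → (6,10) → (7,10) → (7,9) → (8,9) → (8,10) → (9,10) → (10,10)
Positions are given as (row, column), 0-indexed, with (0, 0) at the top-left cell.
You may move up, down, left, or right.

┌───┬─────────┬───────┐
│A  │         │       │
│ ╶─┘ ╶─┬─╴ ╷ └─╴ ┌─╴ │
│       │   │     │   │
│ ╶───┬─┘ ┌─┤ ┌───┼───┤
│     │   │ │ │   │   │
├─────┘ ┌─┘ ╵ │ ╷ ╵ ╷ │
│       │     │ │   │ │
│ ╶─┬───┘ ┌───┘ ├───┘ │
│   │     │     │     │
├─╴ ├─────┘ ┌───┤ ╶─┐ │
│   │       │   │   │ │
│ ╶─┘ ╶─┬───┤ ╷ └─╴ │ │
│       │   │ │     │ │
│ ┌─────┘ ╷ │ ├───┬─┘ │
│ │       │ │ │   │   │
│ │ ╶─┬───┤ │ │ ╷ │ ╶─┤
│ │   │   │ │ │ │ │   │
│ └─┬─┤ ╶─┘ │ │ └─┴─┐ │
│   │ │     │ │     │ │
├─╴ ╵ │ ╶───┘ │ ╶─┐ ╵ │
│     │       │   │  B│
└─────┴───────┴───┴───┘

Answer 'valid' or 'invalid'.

Checking path validity:
Result: All consecutive moves are passable.

valid

Correct solution:

┌───┬─────────┬───────┐
│A  │↱ → → ↓  │       │
│ ╶─┘ ╶─┬─╴ ╷ └─╴ ┌─╴ │
│↳ → ↑  │↓ ↲│     │   │
│ ╶───┬─┘ ┌─┤ ┌───┼───┤
│     │↓ ↲│ │ │↱ ↓│↱ ↓│
├─────┘ ┌─┘ ╵ │ ╷ ╵ ╷ │
│↓ ← ← ↲│     │↑│↳ ↑│↓│
│ ╶─┬───┘ ┌───┘ ├───┘ │
│↳ ↓│     │↱ → ↑│    ↓│
├─╴ ├─────┘ ┌───┤ ╶─┐ │
│↓ ↲│↱ → → ↑│   │   │↓│
│ ╶─┘ ╶─┬───┤ ╷ └─╴ │ │
│↳ → ↑  │   │ │     │↓│
│ ┌─────┘ ╷ │ ├───┬─┘ │
│ │       │ │ │   │↓ ↲│
│ │ ╶─┬───┤ │ │ ╷ │ ╶─┤
│ │   │   │ │ │ │ │↳ ↓│
│ └─┬─┤ ╶─┘ │ │ └─┴─┐ │
│   │ │     │ │     │↓│
├─╴ ╵ │ ╶───┘ │ ╶─┐ ╵ │
│     │       │   │  B│
└─────┴───────┴───┴───┘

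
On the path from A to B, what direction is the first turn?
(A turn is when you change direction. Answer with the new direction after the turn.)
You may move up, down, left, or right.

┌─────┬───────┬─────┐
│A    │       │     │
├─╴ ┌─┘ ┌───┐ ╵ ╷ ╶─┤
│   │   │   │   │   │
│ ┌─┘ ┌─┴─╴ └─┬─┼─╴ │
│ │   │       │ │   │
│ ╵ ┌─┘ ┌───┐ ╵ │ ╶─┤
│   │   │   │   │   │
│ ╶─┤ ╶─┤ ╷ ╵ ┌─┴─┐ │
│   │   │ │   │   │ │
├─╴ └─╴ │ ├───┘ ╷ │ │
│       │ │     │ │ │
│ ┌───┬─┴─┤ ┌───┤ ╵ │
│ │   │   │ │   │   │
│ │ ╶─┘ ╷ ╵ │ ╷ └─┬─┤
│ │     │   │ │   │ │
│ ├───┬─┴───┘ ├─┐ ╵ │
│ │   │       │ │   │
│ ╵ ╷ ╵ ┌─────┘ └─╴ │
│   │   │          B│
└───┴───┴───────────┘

Directions: right, down, left, down, down, down, right, down, left, down, down, down, down, right, up, right, down, right, up, right, right, right, up, up, right, down, right, down, right, down
First turn direction: down

Solution:

┌─────┬───────┬─────┐
│A ↓  │       │     │
├─╴ ┌─┘ ┌───┐ ╵ ╷ ╶─┤
│↓ ↲│   │   │   │   │
│ ┌─┘ ┌─┴─╴ └─┬─┼─╴ │
│↓│   │       │ │   │
│ ╵ ┌─┘ ┌───┐ ╵ │ ╶─┤
│↓  │   │   │   │   │
│ ╶─┤ ╶─┤ ╷ ╵ ┌─┴─┐ │
│↳ ↓│   │ │   │   │ │
├─╴ └─╴ │ ├───┘ ╷ │ │
│↓ ↲    │ │     │ │ │
│ ┌───┬─┴─┤ ┌───┤ ╵ │
│↓│   │   │ │↱ ↓│   │
│ │ ╶─┘ ╷ ╵ │ ╷ └─┬─┤
│↓│     │   │↑│↳ ↓│ │
│ ├───┬─┴───┘ ├─┐ ╵ │
│↓│↱ ↓│↱ → → ↑│ │↳ ↓│
│ ╵ ╷ ╵ ┌─────┘ └─╴ │
│↳ ↑│↳ ↑│          B│
└───┴───┴───────────┘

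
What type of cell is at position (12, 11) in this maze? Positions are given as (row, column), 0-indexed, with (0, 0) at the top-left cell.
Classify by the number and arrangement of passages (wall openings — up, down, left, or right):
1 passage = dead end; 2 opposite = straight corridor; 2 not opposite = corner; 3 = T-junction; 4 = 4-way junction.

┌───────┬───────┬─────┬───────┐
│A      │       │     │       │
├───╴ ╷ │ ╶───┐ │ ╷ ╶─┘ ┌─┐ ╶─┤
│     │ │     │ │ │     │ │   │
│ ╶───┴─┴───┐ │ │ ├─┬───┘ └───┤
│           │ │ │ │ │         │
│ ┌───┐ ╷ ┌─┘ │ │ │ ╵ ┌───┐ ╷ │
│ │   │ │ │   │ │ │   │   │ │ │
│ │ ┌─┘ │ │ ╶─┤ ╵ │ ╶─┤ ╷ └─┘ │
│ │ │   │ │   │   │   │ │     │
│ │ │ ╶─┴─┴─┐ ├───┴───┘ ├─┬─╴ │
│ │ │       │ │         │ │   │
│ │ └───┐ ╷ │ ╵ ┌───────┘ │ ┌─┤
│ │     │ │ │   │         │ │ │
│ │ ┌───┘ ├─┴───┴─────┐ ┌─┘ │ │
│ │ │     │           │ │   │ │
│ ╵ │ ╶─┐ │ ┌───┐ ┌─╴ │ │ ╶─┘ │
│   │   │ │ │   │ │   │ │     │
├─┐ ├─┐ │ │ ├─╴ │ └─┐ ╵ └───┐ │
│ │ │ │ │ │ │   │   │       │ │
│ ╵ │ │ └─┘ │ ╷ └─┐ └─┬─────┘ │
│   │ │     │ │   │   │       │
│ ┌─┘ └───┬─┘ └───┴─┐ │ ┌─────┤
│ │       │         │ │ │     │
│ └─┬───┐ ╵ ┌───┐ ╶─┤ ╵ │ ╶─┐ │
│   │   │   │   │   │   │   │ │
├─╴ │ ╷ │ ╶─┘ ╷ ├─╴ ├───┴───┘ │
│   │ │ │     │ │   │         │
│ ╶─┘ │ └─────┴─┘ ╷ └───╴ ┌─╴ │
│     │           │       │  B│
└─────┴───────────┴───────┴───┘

Checking cell at (12, 11):
Number of passages: 2
Cell type: corner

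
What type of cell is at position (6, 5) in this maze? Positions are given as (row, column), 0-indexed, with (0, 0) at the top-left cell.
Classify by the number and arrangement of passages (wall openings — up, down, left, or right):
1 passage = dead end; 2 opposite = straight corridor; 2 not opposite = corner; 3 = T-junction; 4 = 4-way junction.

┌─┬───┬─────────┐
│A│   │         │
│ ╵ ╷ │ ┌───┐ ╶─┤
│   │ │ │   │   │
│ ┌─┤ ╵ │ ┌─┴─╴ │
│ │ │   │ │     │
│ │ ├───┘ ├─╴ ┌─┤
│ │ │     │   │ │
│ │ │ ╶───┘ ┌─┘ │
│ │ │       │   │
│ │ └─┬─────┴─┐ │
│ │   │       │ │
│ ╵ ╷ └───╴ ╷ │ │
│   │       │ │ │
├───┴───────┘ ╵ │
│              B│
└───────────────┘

Checking cell at (6, 5):
Number of passages: 2
Cell type: corner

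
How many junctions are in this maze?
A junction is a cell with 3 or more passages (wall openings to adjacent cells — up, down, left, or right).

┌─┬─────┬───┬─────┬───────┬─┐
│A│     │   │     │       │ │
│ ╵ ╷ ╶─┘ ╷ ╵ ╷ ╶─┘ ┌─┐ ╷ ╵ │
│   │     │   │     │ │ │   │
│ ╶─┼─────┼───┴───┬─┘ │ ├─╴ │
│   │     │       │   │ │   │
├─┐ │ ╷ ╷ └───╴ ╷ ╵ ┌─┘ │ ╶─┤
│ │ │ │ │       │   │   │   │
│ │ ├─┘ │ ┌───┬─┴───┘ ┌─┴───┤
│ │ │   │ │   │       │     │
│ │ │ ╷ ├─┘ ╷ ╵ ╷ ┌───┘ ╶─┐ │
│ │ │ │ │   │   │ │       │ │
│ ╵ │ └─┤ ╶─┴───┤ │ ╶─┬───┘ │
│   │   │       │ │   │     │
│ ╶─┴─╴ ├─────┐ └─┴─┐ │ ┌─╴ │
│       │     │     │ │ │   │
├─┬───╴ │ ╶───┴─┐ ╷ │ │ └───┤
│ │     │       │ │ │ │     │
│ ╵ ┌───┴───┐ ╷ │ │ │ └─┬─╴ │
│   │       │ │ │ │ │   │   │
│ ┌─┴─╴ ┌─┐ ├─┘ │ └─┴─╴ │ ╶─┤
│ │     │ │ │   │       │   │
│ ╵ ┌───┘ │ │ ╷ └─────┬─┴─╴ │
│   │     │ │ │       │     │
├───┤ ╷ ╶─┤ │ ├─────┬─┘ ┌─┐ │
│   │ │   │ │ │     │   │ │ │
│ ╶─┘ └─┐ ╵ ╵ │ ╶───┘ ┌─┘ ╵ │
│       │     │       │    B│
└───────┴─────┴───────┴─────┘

Checking each cell for number of passages:

Junctions found (3+ passages):
  (0, 2): 3 passages
  (0, 7): 3 passages
  (0, 11): 3 passages
  (1, 0): 3 passages
  (1, 13): 3 passages
  (2, 3): 3 passages
  (2, 7): 3 passages
  (3, 4): 3 passages
  (4, 3): 3 passages
  (4, 8): 3 passages
  (5, 11): 3 passages
  (6, 0): 3 passages
  (6, 13): 3 passages
  (7, 3): 3 passages
  (7, 8): 3 passages
  (8, 6): 3 passages
  (9, 0): 3 passages
  (9, 3): 3 passages
  (10, 7): 3 passages
  (11, 3): 3 passages
  (11, 13): 3 passages
  (13, 2): 3 passages
  (13, 5): 3 passages
  (13, 12): 3 passages
Total junctions: 24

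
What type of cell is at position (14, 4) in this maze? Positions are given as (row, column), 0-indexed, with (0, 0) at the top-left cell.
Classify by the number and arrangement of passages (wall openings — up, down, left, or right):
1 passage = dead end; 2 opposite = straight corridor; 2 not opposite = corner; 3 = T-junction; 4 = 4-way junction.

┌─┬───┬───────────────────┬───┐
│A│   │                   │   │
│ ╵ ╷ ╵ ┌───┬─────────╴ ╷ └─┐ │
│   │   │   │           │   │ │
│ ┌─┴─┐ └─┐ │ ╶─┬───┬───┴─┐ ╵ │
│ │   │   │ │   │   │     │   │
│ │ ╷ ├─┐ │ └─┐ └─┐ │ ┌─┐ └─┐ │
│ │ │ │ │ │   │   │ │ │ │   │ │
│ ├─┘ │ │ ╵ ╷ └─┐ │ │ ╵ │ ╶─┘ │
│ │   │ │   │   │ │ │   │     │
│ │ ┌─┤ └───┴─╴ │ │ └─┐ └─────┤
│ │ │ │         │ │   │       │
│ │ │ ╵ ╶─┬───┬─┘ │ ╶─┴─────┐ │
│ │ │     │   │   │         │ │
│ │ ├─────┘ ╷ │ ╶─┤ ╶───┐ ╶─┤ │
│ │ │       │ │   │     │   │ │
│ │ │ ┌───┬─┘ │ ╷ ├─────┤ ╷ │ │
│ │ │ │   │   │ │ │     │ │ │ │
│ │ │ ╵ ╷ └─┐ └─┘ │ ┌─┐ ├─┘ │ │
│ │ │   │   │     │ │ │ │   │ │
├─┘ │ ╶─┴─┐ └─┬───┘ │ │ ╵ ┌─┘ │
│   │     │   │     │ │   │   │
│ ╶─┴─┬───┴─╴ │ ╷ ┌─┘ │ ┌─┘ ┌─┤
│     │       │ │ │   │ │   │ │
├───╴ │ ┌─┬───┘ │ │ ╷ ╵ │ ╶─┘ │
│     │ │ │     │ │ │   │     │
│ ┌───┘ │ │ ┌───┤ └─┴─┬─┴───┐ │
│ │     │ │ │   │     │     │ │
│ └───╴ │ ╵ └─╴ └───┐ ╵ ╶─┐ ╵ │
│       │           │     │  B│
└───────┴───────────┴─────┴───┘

Checking cell at (14, 4):
Number of passages: 2
Cell type: corner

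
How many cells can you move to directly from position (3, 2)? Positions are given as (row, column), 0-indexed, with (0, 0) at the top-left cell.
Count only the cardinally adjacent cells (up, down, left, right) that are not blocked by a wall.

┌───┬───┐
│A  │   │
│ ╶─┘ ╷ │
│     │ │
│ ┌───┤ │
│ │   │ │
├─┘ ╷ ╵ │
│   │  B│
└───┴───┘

Checking passable neighbors of (3, 2):
Neighbors: (2, 2), (3, 3)
Count: 2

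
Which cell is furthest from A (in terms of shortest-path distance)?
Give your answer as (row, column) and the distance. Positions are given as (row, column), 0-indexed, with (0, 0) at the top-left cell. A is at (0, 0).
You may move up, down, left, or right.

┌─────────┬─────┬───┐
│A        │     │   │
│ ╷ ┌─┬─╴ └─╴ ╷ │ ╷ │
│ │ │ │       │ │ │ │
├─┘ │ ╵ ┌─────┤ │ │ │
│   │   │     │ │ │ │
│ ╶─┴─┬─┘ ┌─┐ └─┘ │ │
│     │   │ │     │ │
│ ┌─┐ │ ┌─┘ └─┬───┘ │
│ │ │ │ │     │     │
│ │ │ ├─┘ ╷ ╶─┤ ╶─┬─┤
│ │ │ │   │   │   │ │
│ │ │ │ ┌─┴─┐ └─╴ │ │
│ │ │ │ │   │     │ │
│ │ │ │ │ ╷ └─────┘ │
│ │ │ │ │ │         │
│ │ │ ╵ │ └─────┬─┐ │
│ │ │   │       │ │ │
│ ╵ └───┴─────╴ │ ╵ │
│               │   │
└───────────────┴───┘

Computing BFS distances from A to all cells:
Furthest cell: (4, 3)
Distance: 45 steps

Path from A to the furthest cell:

┌─────────┬─────┬───┐
│A ↓      │     │↓ ↰│
│ ╷ ┌─┬─╴ └─╴ ╷ │ ╷ │
│ │↓│ │       │ │↓│↑│
├─┘ │ ╵ ┌─────┤ │ │ │
│↓ ↲│   │↓ ← ↰│ │↓│↑│
│ ╶─┴─┬─┘ ┌─┐ └─┘ │ │
│↳ → ↓│↓ ↲│ │↑ ← ↲│↑│
│ ┌─┐ │ ┌─┘ └─┬───┘ │
│ │ │↓│B│↱ ↓  │↱ → ↑│
│ │ │ ├─┘ ╷ ╶─┤ ╶─┬─┤
│ │ │↓│↱ ↑│↳ ↓│↑ ↰│ │
│ │ │ │ ┌─┴─┐ └─╴ │ │
│ │ │↓│↑│   │↳ → ↑│ │
│ │ │ │ │ ╷ └─────┘ │
│ │ │↓│↑│ │         │
│ │ │ ╵ │ └─────┬─┐ │
│ │ │↳ ↑│       │ │ │
│ ╵ └───┴─────╴ │ ╵ │
│               │   │
└───────────────┴───┘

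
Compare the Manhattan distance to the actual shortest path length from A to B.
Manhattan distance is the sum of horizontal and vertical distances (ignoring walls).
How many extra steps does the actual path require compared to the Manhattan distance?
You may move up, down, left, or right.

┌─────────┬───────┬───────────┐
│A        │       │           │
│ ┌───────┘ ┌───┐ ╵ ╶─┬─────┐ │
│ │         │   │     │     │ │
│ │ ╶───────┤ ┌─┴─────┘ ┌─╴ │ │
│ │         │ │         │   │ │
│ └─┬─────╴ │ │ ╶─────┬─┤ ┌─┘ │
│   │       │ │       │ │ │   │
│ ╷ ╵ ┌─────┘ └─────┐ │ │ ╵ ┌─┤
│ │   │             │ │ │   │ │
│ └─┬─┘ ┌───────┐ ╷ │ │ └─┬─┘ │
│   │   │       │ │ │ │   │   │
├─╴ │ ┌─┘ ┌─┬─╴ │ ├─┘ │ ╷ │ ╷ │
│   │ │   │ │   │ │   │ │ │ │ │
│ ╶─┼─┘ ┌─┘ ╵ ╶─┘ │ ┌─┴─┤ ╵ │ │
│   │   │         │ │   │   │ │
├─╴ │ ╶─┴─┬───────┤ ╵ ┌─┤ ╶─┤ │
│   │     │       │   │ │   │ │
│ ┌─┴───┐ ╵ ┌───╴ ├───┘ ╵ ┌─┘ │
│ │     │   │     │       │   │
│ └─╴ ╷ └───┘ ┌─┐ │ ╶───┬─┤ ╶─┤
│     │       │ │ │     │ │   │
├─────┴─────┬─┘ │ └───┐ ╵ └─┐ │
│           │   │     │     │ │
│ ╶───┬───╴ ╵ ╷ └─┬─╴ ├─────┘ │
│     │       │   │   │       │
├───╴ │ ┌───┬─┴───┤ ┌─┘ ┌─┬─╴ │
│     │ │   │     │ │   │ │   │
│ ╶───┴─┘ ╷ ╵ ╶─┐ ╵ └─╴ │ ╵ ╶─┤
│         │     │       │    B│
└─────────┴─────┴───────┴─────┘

Manhattan distance: |14 - 0| + |14 - 0| = 28
Actual path length: 44
Extra steps: 44 - 28 = 16

Solution:

┌─────────┬───────┬───────────┐
│A        │       │           │
│ ┌───────┘ ┌───┐ ╵ ╶─┬─────┐ │
│↓│         │   │     │     │ │
│ │ ╶───────┤ ┌─┴─────┘ ┌─╴ │ │
│↓│         │ │         │   │ │
│ └─┬─────╴ │ │ ╶─────┬─┤ ┌─┘ │
│↓  │       │ │       │ │ │   │
│ ╷ ╵ ┌─────┘ └─────┐ │ │ ╵ ┌─┤
│↓│   │             │ │ │   │ │
│ └─┬─┘ ┌───────┐ ╷ │ │ └─┬─┘ │
│↳ ↓│   │       │ │ │ │   │   │
├─╴ │ ┌─┘ ┌─┬─╴ │ ├─┘ │ ╷ │ ╷ │
│↓ ↲│ │   │ │   │ │   │ │ │ │ │
│ ╶─┼─┘ ┌─┘ ╵ ╶─┘ │ ┌─┴─┤ ╵ │ │
│↳ ↓│   │         │ │   │   │ │
├─╴ │ ╶─┴─┬───────┤ ╵ ┌─┤ ╶─┤ │
│↓ ↲│     │       │   │ │   │ │
│ ┌─┴───┐ ╵ ┌───╴ ├───┘ ╵ ┌─┘ │
│↓│  ↱ ↓│   │↱ → ↓│       │   │
│ └─╴ ╷ └───┘ ┌─┐ │ ╶───┬─┤ ╶─┤
│↳ → ↑│↳ → → ↑│ │↓│     │ │   │
├─────┴─────┬─┘ │ └───┐ ╵ └─┐ │
│           │   │↳ → ↓│     │ │
│ ╶───┬───╴ ╵ ╷ └─┬─╴ ├─────┘ │
│     │       │   │↓ ↲│↱ → → ↓│
├───╴ │ ┌───┬─┴───┤ ┌─┘ ┌─┬─╴ │
│     │ │   │     │↓│  ↑│ │↓ ↲│
│ ╶───┴─┘ ╷ ╵ ╶─┐ ╵ └─╴ │ ╵ ╶─┤
│         │     │  ↳ → ↑│  ↳ B│
└─────────┴─────┴───────┴─────┘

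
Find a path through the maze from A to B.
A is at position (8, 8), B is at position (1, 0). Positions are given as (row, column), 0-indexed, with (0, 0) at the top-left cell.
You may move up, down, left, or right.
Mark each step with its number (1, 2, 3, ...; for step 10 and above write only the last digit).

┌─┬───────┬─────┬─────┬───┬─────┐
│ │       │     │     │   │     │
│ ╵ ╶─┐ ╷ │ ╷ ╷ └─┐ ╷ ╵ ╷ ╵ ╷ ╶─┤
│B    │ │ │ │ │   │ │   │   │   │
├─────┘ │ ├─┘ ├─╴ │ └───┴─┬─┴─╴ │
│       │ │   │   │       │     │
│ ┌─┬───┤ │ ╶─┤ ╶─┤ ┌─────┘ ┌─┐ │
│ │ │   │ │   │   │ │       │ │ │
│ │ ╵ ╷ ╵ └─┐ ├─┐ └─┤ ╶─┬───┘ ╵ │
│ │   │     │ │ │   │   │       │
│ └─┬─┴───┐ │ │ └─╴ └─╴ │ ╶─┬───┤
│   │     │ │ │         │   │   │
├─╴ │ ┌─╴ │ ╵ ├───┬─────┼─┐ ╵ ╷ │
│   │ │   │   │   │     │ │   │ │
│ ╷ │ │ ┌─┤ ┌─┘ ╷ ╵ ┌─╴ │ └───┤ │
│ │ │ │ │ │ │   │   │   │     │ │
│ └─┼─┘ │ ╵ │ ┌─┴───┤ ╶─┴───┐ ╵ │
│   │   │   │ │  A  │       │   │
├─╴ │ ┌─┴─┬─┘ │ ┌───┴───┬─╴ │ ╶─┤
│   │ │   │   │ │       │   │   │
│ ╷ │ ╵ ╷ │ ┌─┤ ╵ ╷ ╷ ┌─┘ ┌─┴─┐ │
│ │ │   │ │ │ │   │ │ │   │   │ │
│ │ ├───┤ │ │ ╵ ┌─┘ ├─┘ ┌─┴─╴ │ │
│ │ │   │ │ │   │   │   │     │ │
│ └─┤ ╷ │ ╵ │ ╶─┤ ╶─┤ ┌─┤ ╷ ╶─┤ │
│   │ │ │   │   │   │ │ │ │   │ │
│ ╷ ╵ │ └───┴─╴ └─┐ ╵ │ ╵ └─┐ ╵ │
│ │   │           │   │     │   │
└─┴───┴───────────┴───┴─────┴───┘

Finding the shortest path from (8, 8) to (1, 0):
Path length: 43 steps
Directions: left → down → down → down → left → down → right → down → left → left → left → left → up → up → left → down → down → left → up → left → up → up → up → right → up → left → up → up → right → up → left → up → up → up → right → right → right → up → up → left → left → down → left

Solution:

┌─┬───────┬─────┬─────┬───┬─────┐
│ │1 0 9  │     │     │   │     │
│ ╵ ╶─┐ ╷ │ ╷ ╷ └─┐ ╷ ╵ ╷ ╵ ╷ ╶─┤
│B 2  │8│ │ │ │   │ │   │   │   │
├─────┘ │ ├─┘ ├─╴ │ └───┴─┬─┴─╴ │
│4 5 6 7│ │   │   │       │     │
│ ┌─┬───┤ │ ╶─┤ ╶─┤ ┌─────┘ ┌─┐ │
│3│ │   │ │   │   │ │       │ │ │
│ │ ╵ ╷ ╵ └─┐ ├─┐ └─┤ ╶─┬───┘ ╵ │
│2│   │     │ │ │   │   │       │
│ └─┬─┴───┐ │ │ └─╴ └─╴ │ ╶─┬───┤
│1 0│     │ │ │         │   │   │
├─╴ │ ┌─╴ │ ╵ ├───┬─────┼─┐ ╵ ╷ │
│8 9│ │   │   │   │     │ │   │ │
│ ╷ │ │ ┌─┤ ┌─┘ ╷ ╵ ┌─╴ │ └───┤ │
│7│ │ │ │ │ │   │   │   │     │ │
│ └─┼─┘ │ ╵ │ ┌─┴───┤ ╶─┴───┐ ╵ │
│6 5│   │   │ │1 A  │       │   │
├─╴ │ ┌─┴─┬─┘ │ ┌───┴───┬─╴ │ ╶─┤
│3 4│ │   │   │2│       │   │   │
│ ╷ │ ╵ ╷ │ ┌─┤ ╵ ╷ ╷ ┌─┘ ┌─┴─┐ │
│2│ │   │ │ │ │3  │ │ │   │   │ │
│ │ ├───┤ │ │ ╵ ┌─┘ ├─┘ ┌─┴─╴ │ │
│1│ │5 4│ │ │5 4│   │   │     │ │
│ └─┤ ╷ │ ╵ │ ╶─┤ ╶─┤ ┌─┤ ╷ ╶─┤ │
│0 9│6│3│   │6 7│   │ │ │ │   │ │
│ ╷ ╵ │ └───┴─╴ └─┐ ╵ │ ╵ └─┐ ╵ │
│ │8 7│2 1 0 9 8  │   │     │   │
└─┴───┴───────────┴───┴─────┴───┘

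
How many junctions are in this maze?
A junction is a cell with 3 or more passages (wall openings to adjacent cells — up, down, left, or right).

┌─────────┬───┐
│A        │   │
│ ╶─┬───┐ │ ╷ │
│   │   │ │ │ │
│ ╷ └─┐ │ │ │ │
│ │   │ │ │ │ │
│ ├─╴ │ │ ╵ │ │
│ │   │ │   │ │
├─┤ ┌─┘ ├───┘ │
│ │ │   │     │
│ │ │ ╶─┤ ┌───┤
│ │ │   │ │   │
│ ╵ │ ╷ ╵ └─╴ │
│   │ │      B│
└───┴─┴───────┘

Checking each cell for number of passages:

Junctions found (3+ passages):
  (1, 0): 3 passages
  (5, 2): 3 passages
  (6, 4): 3 passages
Total junctions: 3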